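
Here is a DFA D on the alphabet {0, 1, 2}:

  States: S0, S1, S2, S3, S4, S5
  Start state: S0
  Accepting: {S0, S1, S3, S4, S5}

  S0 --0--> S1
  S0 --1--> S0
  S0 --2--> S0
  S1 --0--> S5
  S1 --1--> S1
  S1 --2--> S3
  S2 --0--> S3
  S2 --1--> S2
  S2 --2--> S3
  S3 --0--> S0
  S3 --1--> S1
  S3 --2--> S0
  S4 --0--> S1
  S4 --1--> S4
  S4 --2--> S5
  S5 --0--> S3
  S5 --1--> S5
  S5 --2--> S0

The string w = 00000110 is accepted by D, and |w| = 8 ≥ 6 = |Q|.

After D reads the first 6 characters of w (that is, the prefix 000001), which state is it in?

S1

Run of D on the first 6 characters of w = 0 0 0 0 0 1:
  step 0: S0  (start)
  step 1: S1  (read 0: S0→S1)
  step 2: S5  (read 0: S1→S5)
  step 3: S3  (read 0: S5→S3)
  step 4: S0  (read 0: S3→S0)
  step 5: S1  (read 0: S0→S1)
  step 6: S1  (read 1: S1→S1)

After reading 6 characters, D is in state S1.
(This kind of state-tracing is the core of the pumping-lemma construction: with 6 states, pigeonhole forces a repeat within the first 6 steps.)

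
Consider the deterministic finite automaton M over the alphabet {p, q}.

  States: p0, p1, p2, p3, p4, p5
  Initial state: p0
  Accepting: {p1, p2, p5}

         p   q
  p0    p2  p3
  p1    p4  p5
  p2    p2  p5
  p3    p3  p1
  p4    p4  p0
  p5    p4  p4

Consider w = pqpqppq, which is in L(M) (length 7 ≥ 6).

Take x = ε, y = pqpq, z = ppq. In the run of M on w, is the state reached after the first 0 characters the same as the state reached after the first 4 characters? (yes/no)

yes

State sequence: p0 -p-> p2 -q-> p5 -p-> p4 -q-> p0

After x (step 0): p0. After xy (step 4): p0.
They match, so y = pqpq drives M around a cycle from p0 back to itself; pumping y any number of times keeps M in p0 before reading z, and xyⁱz ∈ L(M) for every i ≥ 0.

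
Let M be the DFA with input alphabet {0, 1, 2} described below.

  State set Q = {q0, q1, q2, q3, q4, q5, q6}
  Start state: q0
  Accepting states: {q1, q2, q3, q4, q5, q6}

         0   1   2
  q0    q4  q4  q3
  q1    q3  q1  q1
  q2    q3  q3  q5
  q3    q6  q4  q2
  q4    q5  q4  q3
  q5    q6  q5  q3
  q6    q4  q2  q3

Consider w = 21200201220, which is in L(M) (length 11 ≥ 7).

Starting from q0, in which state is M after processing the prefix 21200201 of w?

q2

State sequence: q0 -2-> q3 -1-> q4 -2-> q3 -0-> q6 -0-> q4 -2-> q3 -0-> q6 -1-> q2

After reading 8 characters, M is in state q2.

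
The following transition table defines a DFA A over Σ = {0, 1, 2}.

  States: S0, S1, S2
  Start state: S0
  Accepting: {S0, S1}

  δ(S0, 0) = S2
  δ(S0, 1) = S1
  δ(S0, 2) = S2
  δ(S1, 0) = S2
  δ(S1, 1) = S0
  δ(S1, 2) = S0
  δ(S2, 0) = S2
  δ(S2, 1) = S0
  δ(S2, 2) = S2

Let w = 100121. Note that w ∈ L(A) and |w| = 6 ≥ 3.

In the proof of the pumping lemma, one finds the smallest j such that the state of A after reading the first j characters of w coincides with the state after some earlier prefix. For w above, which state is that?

State sequence: S0 -1-> S1 -0-> S2 -0-> S2 -1-> S0 -2-> S2 -1-> S0
First repeat at step 3: S2 was already visited.

The earliest repeat is at step j = 3: A is in S2, which it already visited at step i = 2.

S2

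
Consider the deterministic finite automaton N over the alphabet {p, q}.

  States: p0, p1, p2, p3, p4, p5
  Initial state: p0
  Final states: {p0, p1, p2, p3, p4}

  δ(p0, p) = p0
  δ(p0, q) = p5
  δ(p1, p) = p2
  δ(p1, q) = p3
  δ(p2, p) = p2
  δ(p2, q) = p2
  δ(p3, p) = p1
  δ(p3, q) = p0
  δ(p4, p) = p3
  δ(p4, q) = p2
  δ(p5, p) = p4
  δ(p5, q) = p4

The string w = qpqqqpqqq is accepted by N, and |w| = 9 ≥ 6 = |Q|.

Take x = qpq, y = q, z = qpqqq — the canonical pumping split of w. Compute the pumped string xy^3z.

qpqqqqqpqqq

xy^3z = qpq·q·q·q·qpqqq = qpqqqqqpqqq.
Reading y = q takes N from p2 back to p2, so after x·y·y·y the machine is still in p2, and z then leads to the accepting state p2. Hence qpqqqqqpqqq ∈ L(N).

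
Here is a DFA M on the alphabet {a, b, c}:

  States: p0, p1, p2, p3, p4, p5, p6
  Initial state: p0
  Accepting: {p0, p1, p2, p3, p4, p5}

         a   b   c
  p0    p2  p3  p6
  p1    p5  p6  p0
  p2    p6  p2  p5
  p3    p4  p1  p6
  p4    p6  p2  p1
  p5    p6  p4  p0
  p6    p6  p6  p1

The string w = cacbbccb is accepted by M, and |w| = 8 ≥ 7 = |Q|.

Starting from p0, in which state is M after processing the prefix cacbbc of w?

Run of M on the first 6 characters of w = c a c b b c:
  step 0: p0  (start)
  step 1: p6  (read c: p0→p6)
  step 2: p6  (read a: p6→p6)
  step 3: p1  (read c: p6→p1)
  step 4: p6  (read b: p1→p6)
  step 5: p6  (read b: p6→p6)
  step 6: p1  (read c: p6→p1)

After reading 6 characters, M is in state p1.

p1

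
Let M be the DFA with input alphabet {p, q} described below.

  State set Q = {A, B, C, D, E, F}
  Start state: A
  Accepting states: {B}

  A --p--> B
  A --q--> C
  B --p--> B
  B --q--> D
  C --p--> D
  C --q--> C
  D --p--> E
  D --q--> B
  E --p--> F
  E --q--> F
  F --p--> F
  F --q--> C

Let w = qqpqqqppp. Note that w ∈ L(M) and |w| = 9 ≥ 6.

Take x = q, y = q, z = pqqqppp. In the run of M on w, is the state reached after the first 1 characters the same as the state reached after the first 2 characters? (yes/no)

yes

Run of M on the first 2 characters of w = q q:
  step 0: A  (start)
  step 1: C  (read q: A→C)
  step 2: C  (read q: C→C)

After x (step 1): C. After xy (step 2): C.
They match, so y = q drives M around a cycle from C back to itself; pumping y any number of times keeps M in C before reading z, and xyⁱz ∈ L(M) for every i ≥ 0.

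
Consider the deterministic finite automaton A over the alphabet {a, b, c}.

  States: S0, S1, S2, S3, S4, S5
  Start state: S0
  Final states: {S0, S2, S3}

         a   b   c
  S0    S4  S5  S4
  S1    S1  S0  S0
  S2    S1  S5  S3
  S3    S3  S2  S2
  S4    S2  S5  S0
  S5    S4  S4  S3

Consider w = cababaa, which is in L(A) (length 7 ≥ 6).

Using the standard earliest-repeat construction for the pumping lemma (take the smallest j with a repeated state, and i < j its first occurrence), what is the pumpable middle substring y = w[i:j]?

aba

State sequence: S0 -c-> S4 -a-> S2 -b-> S5 -a-> S4 -b-> S5 -a-> S4 -a-> S2
First repeat at step 4: S4 was already visited.

So i = 1, j = 4, giving x = w[0:1] = c, y = w[1:4] = aba, z = w[4:7] = baa.
Check: |xy| = 4 ≤ 6 and |y| = 3 ≥ 1. Reading y takes A from S4 back to S4, so every xyⁱz is accepted.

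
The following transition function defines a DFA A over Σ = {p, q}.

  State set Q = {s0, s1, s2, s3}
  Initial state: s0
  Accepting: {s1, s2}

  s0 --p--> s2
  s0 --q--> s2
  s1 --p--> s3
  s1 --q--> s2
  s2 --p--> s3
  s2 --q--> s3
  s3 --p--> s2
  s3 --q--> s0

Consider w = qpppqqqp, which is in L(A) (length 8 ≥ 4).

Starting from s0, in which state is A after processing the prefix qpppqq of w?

s2

Run of A on the first 6 characters of w = q p p p q q:
  step 0: s0  (start)
  step 1: s2  (read q: s0→s2)
  step 2: s3  (read p: s2→s3)
  step 3: s2  (read p: s3→s2)
  step 4: s3  (read p: s2→s3)
  step 5: s0  (read q: s3→s0)
  step 6: s2  (read q: s0→s2)

After reading 6 characters, A is in state s2.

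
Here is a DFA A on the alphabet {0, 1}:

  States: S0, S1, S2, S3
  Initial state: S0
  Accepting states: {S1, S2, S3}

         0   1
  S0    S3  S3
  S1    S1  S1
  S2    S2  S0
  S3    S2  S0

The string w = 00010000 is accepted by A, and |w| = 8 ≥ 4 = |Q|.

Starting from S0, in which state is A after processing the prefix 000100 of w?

Run of A on the first 6 characters of w = 0 0 0 1 0 0:
  step 0: S0  (start)
  step 1: S3  (read 0: S0→S3)
  step 2: S2  (read 0: S3→S2)
  step 3: S2  (read 0: S2→S2)
  step 4: S0  (read 1: S2→S0)
  step 5: S3  (read 0: S0→S3)
  step 6: S2  (read 0: S3→S2)

After reading 6 characters, A is in state S2.
(This kind of state-tracing is the core of the pumping-lemma construction: with 4 states, pigeonhole forces a repeat within the first 4 steps.)

S2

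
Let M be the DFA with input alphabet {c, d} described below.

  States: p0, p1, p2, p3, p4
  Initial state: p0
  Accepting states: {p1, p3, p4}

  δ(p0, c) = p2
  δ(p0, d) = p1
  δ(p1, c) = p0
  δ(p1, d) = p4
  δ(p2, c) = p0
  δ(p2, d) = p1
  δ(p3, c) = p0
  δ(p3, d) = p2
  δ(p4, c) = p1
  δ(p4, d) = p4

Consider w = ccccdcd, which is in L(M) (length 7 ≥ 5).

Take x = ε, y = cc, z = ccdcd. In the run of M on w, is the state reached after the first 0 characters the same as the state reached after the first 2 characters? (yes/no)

State sequence: p0 -c-> p2 -c-> p0

After x (step 0): p0. After xy (step 2): p0.
They match, so y = cc drives M around a cycle from p0 back to itself; pumping y any number of times keeps M in p0 before reading z, and xyⁱz ∈ L(M) for every i ≥ 0.

yes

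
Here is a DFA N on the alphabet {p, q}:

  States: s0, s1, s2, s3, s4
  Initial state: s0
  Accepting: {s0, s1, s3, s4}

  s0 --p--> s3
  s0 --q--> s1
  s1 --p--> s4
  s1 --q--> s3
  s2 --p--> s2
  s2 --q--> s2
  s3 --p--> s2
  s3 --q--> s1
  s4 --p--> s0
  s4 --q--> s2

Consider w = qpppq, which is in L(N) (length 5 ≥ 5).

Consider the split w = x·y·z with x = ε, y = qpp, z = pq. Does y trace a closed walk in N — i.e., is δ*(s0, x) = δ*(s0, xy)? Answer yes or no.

State sequence: s0 -q-> s1 -p-> s4 -p-> s0

After x (step 0): s0. After xy (step 3): s0.
They match, so y = qpp drives N around a cycle from s0 back to itself; pumping y any number of times keeps N in s0 before reading z, and xyⁱz ∈ L(N) for every i ≥ 0.

yes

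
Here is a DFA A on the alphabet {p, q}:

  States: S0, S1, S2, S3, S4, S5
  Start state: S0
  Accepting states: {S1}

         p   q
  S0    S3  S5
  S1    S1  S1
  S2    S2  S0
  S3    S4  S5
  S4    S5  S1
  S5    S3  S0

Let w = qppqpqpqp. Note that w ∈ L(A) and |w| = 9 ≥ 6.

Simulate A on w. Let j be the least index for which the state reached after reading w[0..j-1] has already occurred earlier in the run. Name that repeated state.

S1

State sequence: S0 -q-> S5 -p-> S3 -p-> S4 -q-> S1 -p-> S1 -q-> S1 -p-> S1 -q-> S1 -p-> S1
First repeat at step 5: S1 was already visited.

The earliest repeat is at step j = 5: A is in S1, which it already visited at step i = 4.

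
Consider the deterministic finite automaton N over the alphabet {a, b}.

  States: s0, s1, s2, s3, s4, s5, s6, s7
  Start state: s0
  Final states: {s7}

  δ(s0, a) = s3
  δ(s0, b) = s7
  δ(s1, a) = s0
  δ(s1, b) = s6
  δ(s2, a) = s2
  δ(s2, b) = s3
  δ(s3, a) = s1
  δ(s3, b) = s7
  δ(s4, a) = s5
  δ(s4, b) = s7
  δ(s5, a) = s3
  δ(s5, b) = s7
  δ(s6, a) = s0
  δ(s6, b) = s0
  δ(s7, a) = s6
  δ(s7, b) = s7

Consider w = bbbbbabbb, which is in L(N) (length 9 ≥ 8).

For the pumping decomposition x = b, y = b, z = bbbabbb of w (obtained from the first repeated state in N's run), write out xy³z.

xy^3z = b·b·b·b·bbbabbb = bbbbbbbabbb.
Reading y = b takes N from s7 back to s7, so after x·y·y·y the machine is still in s7, and z then leads to the accepting state s7. Hence bbbbbbbabbb ∈ L(N).

bbbbbbbabbb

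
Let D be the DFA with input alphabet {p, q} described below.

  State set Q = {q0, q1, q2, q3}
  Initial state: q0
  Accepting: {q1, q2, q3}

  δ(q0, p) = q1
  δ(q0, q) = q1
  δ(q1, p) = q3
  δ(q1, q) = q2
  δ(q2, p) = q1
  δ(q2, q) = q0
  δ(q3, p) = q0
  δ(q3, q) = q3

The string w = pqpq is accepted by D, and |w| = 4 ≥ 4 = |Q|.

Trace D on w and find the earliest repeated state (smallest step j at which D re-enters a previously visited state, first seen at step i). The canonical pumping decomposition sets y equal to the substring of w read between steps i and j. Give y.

Run of D on w = p q p q:
  step 0: q0  (start)
  step 1: q1  (read p: q0→q1)
  step 2: q2  (read q: q1→q2)
  step 3: q1  (read p: q2→q1)   ← first repeat (q1 seen earlier)
  step 4: q2  (read q: q1→q2)

So i = 1, j = 3, giving x = w[0:1] = p, y = w[1:3] = qp, z = w[3:4] = q.
Check: |xy| = 3 ≤ 4 and |y| = 2 ≥ 1. Reading y takes D from q1 back to q1, so every xyⁱz is accepted.
The DFA has 4 states, so the proof of the pumping lemma guarantees a repeated state among the first 4+1 visited; the segment between the two visits is the pumpable y.

qp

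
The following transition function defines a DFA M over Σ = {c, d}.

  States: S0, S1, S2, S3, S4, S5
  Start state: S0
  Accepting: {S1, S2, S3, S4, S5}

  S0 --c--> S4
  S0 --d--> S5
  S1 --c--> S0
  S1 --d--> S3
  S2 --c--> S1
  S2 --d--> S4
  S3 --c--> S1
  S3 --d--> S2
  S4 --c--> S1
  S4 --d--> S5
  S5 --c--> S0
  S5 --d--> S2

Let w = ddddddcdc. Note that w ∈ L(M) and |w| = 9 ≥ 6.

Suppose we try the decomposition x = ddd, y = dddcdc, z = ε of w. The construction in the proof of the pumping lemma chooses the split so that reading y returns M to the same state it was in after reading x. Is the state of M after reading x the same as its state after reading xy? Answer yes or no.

no

State sequence: S0 -d-> S5 -d-> S2 -d-> S4 -d-> S5 -d-> S2 -d-> S4 -c-> S1 -d-> S3 -c-> S1

After x (step 3): S4. After xy (step 9): S1.
They differ (S4 ≠ S1), so y is not a cycle from the state after x; this split is not the one the pumping-lemma construction produces, and pumping y need not keep the string in L(M).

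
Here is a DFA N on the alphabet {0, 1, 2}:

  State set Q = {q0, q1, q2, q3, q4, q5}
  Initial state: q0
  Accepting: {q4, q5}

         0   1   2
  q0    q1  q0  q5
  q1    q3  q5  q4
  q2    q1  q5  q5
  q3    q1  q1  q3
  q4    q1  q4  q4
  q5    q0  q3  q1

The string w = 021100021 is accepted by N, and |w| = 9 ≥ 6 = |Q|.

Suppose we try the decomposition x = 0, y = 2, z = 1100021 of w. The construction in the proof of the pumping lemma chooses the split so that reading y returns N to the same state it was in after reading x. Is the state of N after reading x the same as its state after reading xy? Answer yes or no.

no

State sequence: q0 -0-> q1 -2-> q4

After x (step 1): q1. After xy (step 2): q4.
They differ (q1 ≠ q4), so y is not a cycle from the state after x; this split is not the one the pumping-lemma construction produces, and pumping y need not keep the string in L(N).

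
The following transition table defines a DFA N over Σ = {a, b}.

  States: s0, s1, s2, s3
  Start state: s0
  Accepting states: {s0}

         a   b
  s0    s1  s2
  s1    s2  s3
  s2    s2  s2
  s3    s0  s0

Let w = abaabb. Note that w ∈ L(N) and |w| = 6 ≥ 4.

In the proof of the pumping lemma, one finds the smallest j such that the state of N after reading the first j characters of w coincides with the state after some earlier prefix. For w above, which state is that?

s0

Run of N on w = a b a a b b:
  step 0: s0  (start)
  step 1: s1  (read a: s0→s1)
  step 2: s3  (read b: s1→s3)
  step 3: s0  (read a: s3→s0)   ← first repeat (s0 seen earlier)
  step 4: s1  (read a: s0→s1)
  step 5: s3  (read b: s1→s3)
  step 6: s0  (read b: s3→s0)

The earliest repeat is at step j = 3: N is in s0, which it already visited at step i = 0.
Pumping length from the standard proof: p = 4 (the number of states). The repeated state found above gives |xy| = j ≤ 4 and |y| = j − i ≥ 1.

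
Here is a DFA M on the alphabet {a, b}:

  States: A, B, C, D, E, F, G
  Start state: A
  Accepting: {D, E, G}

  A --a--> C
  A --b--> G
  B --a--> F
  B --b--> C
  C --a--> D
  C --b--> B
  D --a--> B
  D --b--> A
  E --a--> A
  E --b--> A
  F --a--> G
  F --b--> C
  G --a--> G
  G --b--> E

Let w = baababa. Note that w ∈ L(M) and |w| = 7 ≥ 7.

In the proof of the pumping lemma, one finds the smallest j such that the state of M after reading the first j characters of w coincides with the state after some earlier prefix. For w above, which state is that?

G

State sequence: A -b-> G -a-> G -a-> G -b-> E -a-> A -b-> G -a-> G
First repeat at step 2: G was already visited.

The earliest repeat is at step j = 2: M is in G, which it already visited at step i = 1.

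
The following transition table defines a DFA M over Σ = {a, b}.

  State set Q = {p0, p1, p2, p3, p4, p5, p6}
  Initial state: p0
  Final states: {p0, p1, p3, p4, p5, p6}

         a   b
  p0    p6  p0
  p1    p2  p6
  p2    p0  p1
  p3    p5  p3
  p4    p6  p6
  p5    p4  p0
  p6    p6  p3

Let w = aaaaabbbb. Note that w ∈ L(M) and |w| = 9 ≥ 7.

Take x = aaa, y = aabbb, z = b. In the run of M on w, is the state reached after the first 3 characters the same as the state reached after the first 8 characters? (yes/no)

no

State sequence: p0 -a-> p6 -a-> p6 -a-> p6 -a-> p6 -a-> p6 -b-> p3 -b-> p3 -b-> p3

After x (step 3): p6. After xy (step 8): p3.
They differ (p6 ≠ p3), so y is not a cycle from the state after x; this split is not the one the pumping-lemma construction produces, and pumping y need not keep the string in L(M).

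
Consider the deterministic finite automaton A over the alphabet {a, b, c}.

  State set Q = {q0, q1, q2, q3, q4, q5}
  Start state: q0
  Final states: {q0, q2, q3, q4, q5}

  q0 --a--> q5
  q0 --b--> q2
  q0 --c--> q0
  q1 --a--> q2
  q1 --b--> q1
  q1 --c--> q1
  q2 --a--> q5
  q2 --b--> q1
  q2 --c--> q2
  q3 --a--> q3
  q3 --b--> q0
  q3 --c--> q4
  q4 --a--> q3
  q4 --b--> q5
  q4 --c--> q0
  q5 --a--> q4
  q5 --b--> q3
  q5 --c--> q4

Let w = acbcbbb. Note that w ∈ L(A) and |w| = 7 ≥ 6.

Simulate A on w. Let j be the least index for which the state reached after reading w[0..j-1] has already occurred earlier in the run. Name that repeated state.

State sequence: q0 -a-> q5 -c-> q4 -b-> q5 -c-> q4 -b-> q5 -b-> q3 -b-> q0
First repeat at step 3: q5 was already visited.

The earliest repeat is at step j = 3: A is in q5, which it already visited at step i = 1.
Pumping length from the standard proof: p = 6 (the number of states). The repeated state found above gives |xy| = j ≤ 6 and |y| = j − i ≥ 1.

q5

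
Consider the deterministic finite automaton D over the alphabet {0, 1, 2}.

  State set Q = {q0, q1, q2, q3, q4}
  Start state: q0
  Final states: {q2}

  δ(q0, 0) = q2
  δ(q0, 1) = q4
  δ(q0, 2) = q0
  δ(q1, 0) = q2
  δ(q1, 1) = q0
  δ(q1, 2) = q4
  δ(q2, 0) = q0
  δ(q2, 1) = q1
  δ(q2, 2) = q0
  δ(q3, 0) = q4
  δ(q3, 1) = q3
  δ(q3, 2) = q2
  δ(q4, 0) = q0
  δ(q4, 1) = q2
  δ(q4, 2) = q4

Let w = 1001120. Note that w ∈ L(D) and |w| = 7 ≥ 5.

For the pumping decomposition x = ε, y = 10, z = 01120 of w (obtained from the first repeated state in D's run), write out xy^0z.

01120

xy⁰z = xz = ε·01120 = 01120.
Reading y = 10 takes D from q0 back to q0, so after x the machine is still in q0, and z then leads to the accepting state q2. Hence 01120 ∈ L(D).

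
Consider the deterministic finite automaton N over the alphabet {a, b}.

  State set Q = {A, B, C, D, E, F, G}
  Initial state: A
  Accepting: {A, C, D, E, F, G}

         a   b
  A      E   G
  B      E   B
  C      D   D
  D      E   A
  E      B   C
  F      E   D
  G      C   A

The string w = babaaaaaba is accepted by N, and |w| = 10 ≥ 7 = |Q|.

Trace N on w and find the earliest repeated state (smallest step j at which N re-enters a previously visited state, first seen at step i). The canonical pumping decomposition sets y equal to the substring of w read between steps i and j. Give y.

aa

Run of N on w = b a b a a a a a b a:
  step 0: A  (start)
  step 1: G  (read b: A→G)
  step 2: C  (read a: G→C)
  step 3: D  (read b: C→D)
  step 4: E  (read a: D→E)
  step 5: B  (read a: E→B)
  step 6: E  (read a: B→E)   ← first repeat (E seen earlier)
  step 7: B  (read a: E→B)
  step 8: E  (read a: B→E)
  step 9: C  (read b: E→C)
  step 10: D  (read a: C→D)

So i = 4, j = 6, giving x = w[0:4] = baba, y = w[4:6] = aa, z = w[6:10] = aaba.
Check: |xy| = 6 ≤ 7 and |y| = 2 ≥ 1. Reading y takes N from E back to E, so every xyⁱz is accepted.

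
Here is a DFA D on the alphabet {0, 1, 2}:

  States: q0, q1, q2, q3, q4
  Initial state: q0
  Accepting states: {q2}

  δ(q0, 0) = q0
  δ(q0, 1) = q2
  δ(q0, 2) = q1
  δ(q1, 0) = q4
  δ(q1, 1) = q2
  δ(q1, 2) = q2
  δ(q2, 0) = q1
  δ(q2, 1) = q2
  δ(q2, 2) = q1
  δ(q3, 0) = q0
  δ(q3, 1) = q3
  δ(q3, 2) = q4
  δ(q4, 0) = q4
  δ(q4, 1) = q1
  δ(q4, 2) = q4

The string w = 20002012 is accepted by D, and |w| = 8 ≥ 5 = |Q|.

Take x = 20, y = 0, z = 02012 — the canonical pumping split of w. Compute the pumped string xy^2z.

200002012

xy^2z = 20·0·0·02012 = 200002012.
Reading y = 0 takes D from q4 back to q4, so after x·y·y the machine is still in q4, and z then leads to the accepting state q2. Hence 200002012 ∈ L(D).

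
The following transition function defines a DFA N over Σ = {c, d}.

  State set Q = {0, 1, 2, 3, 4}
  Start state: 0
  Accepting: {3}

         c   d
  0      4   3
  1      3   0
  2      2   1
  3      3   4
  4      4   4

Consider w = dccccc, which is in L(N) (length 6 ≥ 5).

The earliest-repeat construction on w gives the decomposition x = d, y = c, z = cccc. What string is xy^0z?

xy⁰z = xz = d·cccc = dcccc.
Reading y = c takes N from 3 back to 3, so after x the machine is still in 3, and z then leads to the accepting state 3. Hence dcccc ∈ L(N).

dcccc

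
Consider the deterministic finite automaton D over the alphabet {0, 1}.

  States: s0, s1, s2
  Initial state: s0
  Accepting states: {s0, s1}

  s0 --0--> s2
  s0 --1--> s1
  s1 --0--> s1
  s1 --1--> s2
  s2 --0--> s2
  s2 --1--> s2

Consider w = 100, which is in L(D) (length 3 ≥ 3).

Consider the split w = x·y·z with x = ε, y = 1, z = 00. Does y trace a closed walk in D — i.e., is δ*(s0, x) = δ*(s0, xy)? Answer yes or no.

no

State sequence: s0 -1-> s1

After x (step 0): s0. After xy (step 1): s1.
They differ (s0 ≠ s1), so y is not a cycle from the state after x; this split is not the one the pumping-lemma construction produces, and pumping y need not keep the string in L(D).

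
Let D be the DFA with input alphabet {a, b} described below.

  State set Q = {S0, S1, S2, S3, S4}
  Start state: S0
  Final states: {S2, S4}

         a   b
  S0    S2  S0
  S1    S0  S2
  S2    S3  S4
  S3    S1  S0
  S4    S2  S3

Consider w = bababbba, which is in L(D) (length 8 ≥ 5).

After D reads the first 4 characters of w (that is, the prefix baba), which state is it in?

S2

Run of D on the first 4 characters of w = b a b a:
  step 0: S0  (start)
  step 1: S0  (read b: S0→S0)
  step 2: S2  (read a: S0→S2)
  step 3: S4  (read b: S2→S4)
  step 4: S2  (read a: S4→S2)

After reading 4 characters, D is in state S2.
(This kind of state-tracing is the core of the pumping-lemma construction: with 5 states, pigeonhole forces a repeat within the first 5 steps.)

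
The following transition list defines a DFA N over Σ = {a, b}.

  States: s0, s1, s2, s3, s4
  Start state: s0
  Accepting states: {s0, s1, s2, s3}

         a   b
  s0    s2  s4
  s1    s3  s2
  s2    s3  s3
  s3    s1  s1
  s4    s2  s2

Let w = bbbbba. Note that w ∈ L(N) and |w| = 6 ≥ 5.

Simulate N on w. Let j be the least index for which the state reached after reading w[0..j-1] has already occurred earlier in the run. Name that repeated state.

Run of N on w = b b b b b a:
  step 0: s0  (start)
  step 1: s4  (read b: s0→s4)
  step 2: s2  (read b: s4→s2)
  step 3: s3  (read b: s2→s3)
  step 4: s1  (read b: s3→s1)
  step 5: s2  (read b: s1→s2)   ← first repeat (s2 seen earlier)
  step 6: s3  (read a: s2→s3)

The earliest repeat is at step j = 5: N is in s2, which it already visited at step i = 2.
With |Q| = 5, pigeonhole forces a state repeat no later than step 5; the substring read between the first and second visits to that state can be pumped.

s2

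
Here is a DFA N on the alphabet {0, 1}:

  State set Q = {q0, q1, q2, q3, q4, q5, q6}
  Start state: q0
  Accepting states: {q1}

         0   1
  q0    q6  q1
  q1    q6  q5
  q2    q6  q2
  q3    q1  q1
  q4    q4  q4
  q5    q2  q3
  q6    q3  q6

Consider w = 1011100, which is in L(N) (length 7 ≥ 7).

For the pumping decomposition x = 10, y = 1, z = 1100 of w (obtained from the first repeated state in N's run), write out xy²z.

10111100

xy^2z = 10·1·1·1100 = 10111100.
Reading y = 1 takes N from q6 back to q6, so after x·y·y the machine is still in q6, and z then leads to the accepting state q1. Hence 10111100 ∈ L(N).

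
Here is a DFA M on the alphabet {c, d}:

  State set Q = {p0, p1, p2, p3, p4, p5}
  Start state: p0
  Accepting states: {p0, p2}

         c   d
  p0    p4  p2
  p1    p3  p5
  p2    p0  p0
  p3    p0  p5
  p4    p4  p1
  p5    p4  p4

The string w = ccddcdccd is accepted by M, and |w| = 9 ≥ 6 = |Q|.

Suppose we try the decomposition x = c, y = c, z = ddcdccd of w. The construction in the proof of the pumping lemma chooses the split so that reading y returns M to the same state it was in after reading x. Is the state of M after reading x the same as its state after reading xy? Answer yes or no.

yes

State sequence: p0 -c-> p4 -c-> p4

After x (step 1): p4. After xy (step 2): p4.
They match, so y = c drives M around a cycle from p4 back to itself; pumping y any number of times keeps M in p4 before reading z, and xyⁱz ∈ L(M) for every i ≥ 0.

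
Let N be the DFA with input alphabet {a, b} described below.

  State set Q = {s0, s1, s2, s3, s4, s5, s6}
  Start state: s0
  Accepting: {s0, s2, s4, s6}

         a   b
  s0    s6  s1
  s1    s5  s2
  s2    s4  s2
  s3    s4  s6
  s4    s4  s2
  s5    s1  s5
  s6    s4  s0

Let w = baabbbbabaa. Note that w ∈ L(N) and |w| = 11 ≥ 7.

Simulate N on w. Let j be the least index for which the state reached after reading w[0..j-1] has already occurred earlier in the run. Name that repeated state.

s1

Run of N on w = b a a b b b b a b a a:
  step 0: s0  (start)
  step 1: s1  (read b: s0→s1)
  step 2: s5  (read a: s1→s5)
  step 3: s1  (read a: s5→s1)   ← first repeat (s1 seen earlier)
  step 4: s2  (read b: s1→s2)
  step 5: s2  (read b: s2→s2)
  step 6: s2  (read b: s2→s2)
  step 7: s2  (read b: s2→s2)
  step 8: s4  (read a: s2→s4)
  step 9: s2  (read b: s4→s2)
  step 10: s4  (read a: s2→s4)
  step 11: s4  (read a: s4→s4)

The earliest repeat is at step j = 3: N is in s1, which it already visited at step i = 1.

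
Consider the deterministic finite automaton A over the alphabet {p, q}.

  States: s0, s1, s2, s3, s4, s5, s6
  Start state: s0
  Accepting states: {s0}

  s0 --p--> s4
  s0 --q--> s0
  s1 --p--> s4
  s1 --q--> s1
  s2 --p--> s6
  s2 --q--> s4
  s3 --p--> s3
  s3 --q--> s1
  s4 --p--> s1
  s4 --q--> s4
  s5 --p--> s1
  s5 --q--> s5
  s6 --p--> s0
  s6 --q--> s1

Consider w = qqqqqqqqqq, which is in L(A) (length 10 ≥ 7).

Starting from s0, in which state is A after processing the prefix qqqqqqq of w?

State sequence: s0 -q-> s0 -q-> s0 -q-> s0 -q-> s0 -q-> s0 -q-> s0 -q-> s0

After reading 7 characters, A is in state s0.
(This kind of state-tracing is the core of the pumping-lemma construction: with 7 states, pigeonhole forces a repeat within the first 7 steps.)

s0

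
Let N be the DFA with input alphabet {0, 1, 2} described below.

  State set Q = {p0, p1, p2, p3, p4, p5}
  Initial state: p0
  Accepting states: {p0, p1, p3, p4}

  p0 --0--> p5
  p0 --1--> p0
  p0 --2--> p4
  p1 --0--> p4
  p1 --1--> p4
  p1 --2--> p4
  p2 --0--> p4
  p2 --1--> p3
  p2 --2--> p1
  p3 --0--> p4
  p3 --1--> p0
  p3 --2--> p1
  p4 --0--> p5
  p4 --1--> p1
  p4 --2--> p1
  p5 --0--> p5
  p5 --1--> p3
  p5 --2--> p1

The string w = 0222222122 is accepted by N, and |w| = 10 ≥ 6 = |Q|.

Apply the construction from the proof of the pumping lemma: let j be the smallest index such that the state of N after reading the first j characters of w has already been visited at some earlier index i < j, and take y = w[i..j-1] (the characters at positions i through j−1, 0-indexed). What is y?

Run of N on w = 0 2 2 2 2 2 2 1 2 2:
  step 0: p0  (start)
  step 1: p5  (read 0: p0→p5)
  step 2: p1  (read 2: p5→p1)
  step 3: p4  (read 2: p1→p4)
  step 4: p1  (read 2: p4→p1)   ← first repeat (p1 seen earlier)
  step 5: p4  (read 2: p1→p4)
  step 6: p1  (read 2: p4→p1)
  step 7: p4  (read 2: p1→p4)
  step 8: p1  (read 1: p4→p1)
  step 9: p4  (read 2: p1→p4)
  step 10: p1  (read 2: p4→p1)

So i = 2, j = 4, giving x = w[0:2] = 02, y = w[2:4] = 22, z = w[4:10] = 222122.
Check: |xy| = 4 ≤ 6 and |y| = 2 ≥ 1. Reading y takes N from p1 back to p1, so every xyⁱz is accepted.

22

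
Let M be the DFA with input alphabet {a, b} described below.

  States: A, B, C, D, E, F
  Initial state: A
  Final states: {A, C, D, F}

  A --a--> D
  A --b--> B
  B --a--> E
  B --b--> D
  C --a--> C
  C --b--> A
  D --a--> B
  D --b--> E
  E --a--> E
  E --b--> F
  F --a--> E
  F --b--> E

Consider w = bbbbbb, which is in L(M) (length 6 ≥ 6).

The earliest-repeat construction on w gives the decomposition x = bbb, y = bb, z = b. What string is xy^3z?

bbbbbbbbbb

xy^3z = bbb·bb·bb·bb·b = bbbbbbbbbb.
Reading y = bb takes M from E back to E, so after x·y·y·y the machine is still in E, and z then leads to the accepting state F. Hence bbbbbbbbbb ∈ L(M).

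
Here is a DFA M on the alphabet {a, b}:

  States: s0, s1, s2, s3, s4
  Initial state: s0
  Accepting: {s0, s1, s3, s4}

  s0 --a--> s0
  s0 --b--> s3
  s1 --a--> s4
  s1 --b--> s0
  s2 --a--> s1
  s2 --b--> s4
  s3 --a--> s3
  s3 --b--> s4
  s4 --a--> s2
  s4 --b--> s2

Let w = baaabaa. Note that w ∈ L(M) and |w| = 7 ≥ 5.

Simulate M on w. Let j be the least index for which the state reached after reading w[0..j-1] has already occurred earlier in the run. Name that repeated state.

s3

State sequence: s0 -b-> s3 -a-> s3 -a-> s3 -a-> s3 -b-> s4 -a-> s2 -a-> s1
First repeat at step 2: s3 was already visited.

The earliest repeat is at step j = 2: M is in s3, which it already visited at step i = 1.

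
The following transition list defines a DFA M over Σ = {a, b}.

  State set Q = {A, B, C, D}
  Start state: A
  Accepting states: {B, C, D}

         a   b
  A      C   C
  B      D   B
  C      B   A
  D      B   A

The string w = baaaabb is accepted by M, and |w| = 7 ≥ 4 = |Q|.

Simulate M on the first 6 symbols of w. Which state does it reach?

A

State sequence: A -b-> C -a-> B -a-> D -a-> B -a-> D -b-> A

After reading 6 characters, M is in state A.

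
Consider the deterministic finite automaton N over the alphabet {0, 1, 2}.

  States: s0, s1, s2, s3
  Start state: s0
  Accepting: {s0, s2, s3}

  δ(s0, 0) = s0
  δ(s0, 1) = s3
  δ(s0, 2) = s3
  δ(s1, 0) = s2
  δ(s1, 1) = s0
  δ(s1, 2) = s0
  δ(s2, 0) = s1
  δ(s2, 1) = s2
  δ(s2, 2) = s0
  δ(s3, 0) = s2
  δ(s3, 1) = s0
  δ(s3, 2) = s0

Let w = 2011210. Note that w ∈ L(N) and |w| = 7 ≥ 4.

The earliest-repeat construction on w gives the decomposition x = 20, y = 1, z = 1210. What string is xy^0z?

xy⁰z = xz = 20·1210 = 201210.
Reading y = 1 takes N from s2 back to s2, so after x the machine is still in s2, and z then leads to the accepting state s2. Hence 201210 ∈ L(N).

201210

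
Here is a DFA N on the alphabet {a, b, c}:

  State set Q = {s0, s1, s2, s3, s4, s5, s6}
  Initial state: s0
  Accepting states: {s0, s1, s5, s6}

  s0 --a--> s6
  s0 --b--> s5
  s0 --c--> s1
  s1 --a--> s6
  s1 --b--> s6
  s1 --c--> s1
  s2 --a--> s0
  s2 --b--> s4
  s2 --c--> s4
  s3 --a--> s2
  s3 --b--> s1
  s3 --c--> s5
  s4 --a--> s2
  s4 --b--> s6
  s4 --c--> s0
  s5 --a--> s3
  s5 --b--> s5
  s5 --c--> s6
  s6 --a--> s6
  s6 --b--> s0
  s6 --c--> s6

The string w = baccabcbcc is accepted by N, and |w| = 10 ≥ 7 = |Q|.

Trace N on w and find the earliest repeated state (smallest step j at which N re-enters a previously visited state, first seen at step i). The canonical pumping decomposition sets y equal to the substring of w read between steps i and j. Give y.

ac

Run of N on w = b a c c a b c b c c:
  step 0: s0  (start)
  step 1: s5  (read b: s0→s5)
  step 2: s3  (read a: s5→s3)
  step 3: s5  (read c: s3→s5)   ← first repeat (s5 seen earlier)
  step 4: s6  (read c: s5→s6)
  step 5: s6  (read a: s6→s6)
  step 6: s0  (read b: s6→s0)
  step 7: s1  (read c: s0→s1)
  step 8: s6  (read b: s1→s6)
  step 9: s6  (read c: s6→s6)
  step 10: s6  (read c: s6→s6)

So i = 1, j = 3, giving x = w[0:1] = b, y = w[1:3] = ac, z = w[3:10] = cabcbcc.
Check: |xy| = 3 ≤ 7 and |y| = 2 ≥ 1. Reading y takes N from s5 back to s5, so every xyⁱz is accepted.
The DFA has 7 states, so the proof of the pumping lemma guarantees a repeated state among the first 7+1 visited; the segment between the two visits is the pumpable y.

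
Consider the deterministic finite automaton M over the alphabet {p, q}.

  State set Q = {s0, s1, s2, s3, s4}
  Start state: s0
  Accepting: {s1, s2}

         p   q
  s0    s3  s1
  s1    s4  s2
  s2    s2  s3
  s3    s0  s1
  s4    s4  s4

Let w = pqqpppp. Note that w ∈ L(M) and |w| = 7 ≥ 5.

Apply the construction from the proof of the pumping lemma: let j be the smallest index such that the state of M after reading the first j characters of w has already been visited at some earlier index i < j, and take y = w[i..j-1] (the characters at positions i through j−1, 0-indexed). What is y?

State sequence: s0 -p-> s3 -q-> s1 -q-> s2 -p-> s2 -p-> s2 -p-> s2 -p-> s2
First repeat at step 4: s2 was already visited.

So i = 3, j = 4, giving x = w[0:3] = pqq, y = w[3:4] = p, z = w[4:7] = ppp.
Check: |xy| = 4 ≤ 5 and |y| = 1 ≥ 1. Reading y takes M from s2 back to s2, so every xyⁱz is accepted.
With |Q| = 5, pigeonhole forces a state repeat no later than step 5; the substring read between the first and second visits to that state can be pumped.

p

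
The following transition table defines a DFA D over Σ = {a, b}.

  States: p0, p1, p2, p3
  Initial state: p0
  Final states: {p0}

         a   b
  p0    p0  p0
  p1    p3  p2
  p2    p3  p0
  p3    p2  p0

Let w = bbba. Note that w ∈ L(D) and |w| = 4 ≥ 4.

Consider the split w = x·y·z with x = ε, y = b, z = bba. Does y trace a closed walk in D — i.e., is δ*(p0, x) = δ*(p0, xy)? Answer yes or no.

yes

Run of D on the first 1 characters of w = b:
  step 0: p0  (start)
  step 1: p0  (read b: p0→p0)

After x (step 0): p0. After xy (step 1): p0.
They match, so y = b drives D around a cycle from p0 back to itself; pumping y any number of times keeps D in p0 before reading z, and xyⁱz ∈ L(D) for every i ≥ 0.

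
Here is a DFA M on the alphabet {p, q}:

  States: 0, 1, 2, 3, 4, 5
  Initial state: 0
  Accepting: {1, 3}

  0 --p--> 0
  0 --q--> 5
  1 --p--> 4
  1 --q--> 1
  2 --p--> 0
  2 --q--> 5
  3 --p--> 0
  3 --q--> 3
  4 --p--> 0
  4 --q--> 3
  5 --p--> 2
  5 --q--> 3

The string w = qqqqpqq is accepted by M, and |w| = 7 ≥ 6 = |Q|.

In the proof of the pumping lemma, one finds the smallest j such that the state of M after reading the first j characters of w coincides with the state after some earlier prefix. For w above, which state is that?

3

State sequence: 0 -q-> 5 -q-> 3 -q-> 3 -q-> 3 -p-> 0 -q-> 5 -q-> 3
First repeat at step 3: 3 was already visited.

The earliest repeat is at step j = 3: M is in 3, which it already visited at step i = 2.
Since M has 6 states, any run of length ≥ 6 visits 6+1 states, so by pigeonhole some state repeats within the first 6 steps — that repeat gives the pumpable loop.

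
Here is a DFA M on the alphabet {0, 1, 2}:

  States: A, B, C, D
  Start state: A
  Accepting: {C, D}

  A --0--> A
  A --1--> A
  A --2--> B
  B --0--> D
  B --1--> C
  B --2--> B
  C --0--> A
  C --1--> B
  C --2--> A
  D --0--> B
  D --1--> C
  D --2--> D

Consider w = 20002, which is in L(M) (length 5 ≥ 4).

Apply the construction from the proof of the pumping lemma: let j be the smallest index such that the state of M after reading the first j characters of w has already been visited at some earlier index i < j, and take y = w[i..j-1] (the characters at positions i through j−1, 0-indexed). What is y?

00

Run of M on w = 2 0 0 0 2:
  step 0: A  (start)
  step 1: B  (read 2: A→B)
  step 2: D  (read 0: B→D)
  step 3: B  (read 0: D→B)   ← first repeat (B seen earlier)
  step 4: D  (read 0: B→D)
  step 5: D  (read 2: D→D)

So i = 1, j = 3, giving x = w[0:1] = 2, y = w[1:3] = 00, z = w[3:5] = 02.
Check: |xy| = 3 ≤ 4 and |y| = 2 ≥ 1. Reading y takes M from B back to B, so every xyⁱz is accepted.
Since M has 4 states, any run of length ≥ 4 visits 4+1 states, so by pigeonhole some state repeats within the first 4 steps — that repeat gives the pumpable loop.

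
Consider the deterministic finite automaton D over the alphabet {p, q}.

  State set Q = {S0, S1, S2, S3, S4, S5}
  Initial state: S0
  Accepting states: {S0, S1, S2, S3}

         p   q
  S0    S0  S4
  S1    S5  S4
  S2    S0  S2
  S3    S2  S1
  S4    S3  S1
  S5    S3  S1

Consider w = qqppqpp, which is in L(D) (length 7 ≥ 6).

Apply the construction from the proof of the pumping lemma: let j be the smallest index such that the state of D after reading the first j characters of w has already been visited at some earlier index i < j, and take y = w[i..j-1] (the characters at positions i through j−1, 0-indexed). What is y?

ppq

State sequence: S0 -q-> S4 -q-> S1 -p-> S5 -p-> S3 -q-> S1 -p-> S5 -p-> S3
First repeat at step 5: S1 was already visited.

So i = 2, j = 5, giving x = w[0:2] = qq, y = w[2:5] = ppq, z = w[5:7] = pp.
Check: |xy| = 5 ≤ 6 and |y| = 3 ≥ 1. Reading y takes D from S1 back to S1, so every xyⁱz is accepted.
The DFA has 6 states, so the proof of the pumping lemma guarantees a repeated state among the first 6+1 visited; the segment between the two visits is the pumpable y.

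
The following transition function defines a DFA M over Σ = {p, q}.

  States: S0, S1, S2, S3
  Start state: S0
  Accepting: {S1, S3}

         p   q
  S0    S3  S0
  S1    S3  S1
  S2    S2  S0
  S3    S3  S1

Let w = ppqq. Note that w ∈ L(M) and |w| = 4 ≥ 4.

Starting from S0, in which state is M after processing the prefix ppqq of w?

Run of M on the first 4 characters of w = p p q q:
  step 0: S0  (start)
  step 1: S3  (read p: S0→S3)
  step 2: S3  (read p: S3→S3)
  step 3: S1  (read q: S3→S1)
  step 4: S1  (read q: S1→S1)

After reading 4 characters, M is in state S1.

S1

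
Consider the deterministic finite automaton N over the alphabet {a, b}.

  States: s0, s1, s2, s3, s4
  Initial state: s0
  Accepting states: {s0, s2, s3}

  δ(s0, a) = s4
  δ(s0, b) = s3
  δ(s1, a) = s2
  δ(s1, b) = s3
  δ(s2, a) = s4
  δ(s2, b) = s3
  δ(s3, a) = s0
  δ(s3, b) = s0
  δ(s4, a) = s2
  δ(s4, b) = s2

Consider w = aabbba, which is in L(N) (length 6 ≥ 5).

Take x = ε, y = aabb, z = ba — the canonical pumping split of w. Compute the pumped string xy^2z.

aabbaabbba

xy^2z = ε·aabb·aabb·ba = aabbaabbba.
Reading y = aabb takes N from s0 back to s0, so after x·y·y the machine is still in s0, and z then leads to the accepting state s0. Hence aabbaabbba ∈ L(N).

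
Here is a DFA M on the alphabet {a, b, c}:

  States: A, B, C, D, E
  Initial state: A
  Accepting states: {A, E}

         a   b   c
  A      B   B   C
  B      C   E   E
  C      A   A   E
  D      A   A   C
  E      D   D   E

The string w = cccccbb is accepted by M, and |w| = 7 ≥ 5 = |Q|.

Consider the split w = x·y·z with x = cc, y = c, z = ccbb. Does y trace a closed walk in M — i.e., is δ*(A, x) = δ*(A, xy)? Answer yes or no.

Run of M on the first 3 characters of w = c c c:
  step 0: A  (start)
  step 1: C  (read c: A→C)
  step 2: E  (read c: C→E)
  step 3: E  (read c: E→E)

After x (step 2): E. After xy (step 3): E.
They match, so y = c drives M around a cycle from E back to itself; pumping y any number of times keeps M in E before reading z, and xyⁱz ∈ L(M) for every i ≥ 0.

yes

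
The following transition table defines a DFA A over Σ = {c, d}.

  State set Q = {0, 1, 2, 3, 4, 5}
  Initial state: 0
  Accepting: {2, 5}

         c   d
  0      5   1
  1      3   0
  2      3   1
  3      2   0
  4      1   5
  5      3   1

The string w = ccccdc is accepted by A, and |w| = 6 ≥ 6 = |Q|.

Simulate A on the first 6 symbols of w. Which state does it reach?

State sequence: 0 -c-> 5 -c-> 3 -c-> 2 -c-> 3 -d-> 0 -c-> 5

After reading 6 characters, A is in state 5.

5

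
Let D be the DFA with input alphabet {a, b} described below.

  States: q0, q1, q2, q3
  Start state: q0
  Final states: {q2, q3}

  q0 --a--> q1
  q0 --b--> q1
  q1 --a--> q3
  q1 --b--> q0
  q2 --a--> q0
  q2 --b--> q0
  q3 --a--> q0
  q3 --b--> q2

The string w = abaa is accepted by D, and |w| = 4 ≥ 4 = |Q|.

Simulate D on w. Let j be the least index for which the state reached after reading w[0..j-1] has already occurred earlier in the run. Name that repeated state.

q0

State sequence: q0 -a-> q1 -b-> q0 -a-> q1 -a-> q3
First repeat at step 2: q0 was already visited.

The earliest repeat is at step j = 2: D is in q0, which it already visited at step i = 0.
The DFA has 4 states, so the proof of the pumping lemma guarantees a repeated state among the first 4+1 visited; the segment between the two visits is the pumpable y.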